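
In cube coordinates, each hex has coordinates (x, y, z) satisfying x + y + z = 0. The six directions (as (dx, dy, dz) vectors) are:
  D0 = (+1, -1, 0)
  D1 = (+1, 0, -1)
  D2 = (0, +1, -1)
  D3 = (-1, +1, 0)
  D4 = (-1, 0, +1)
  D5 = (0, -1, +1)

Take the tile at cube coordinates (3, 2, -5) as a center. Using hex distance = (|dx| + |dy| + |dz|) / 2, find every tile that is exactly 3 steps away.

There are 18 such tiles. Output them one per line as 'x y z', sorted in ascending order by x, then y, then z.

Walk ring at distance 3 from (3, 2, -5):
Start at center + D4*3 = (0, 2, -2)
  hex 0: (0, 2, -2)
  hex 1: (1, 1, -2)
  hex 2: (2, 0, -2)
  hex 3: (3, -1, -2)
  hex 4: (4, -1, -3)
  hex 5: (5, -1, -4)
  hex 6: (6, -1, -5)
  hex 7: (6, 0, -6)
  hex 8: (6, 1, -7)
  hex 9: (6, 2, -8)
  hex 10: (5, 3, -8)
  hex 11: (4, 4, -8)
  hex 12: (3, 5, -8)
  hex 13: (2, 5, -7)
  hex 14: (1, 5, -6)
  hex 15: (0, 5, -5)
  hex 16: (0, 4, -4)
  hex 17: (0, 3, -3)
Sorted: 18 hexes.

Answer: 0 2 -2
0 3 -3
0 4 -4
0 5 -5
1 1 -2
1 5 -6
2 0 -2
2 5 -7
3 -1 -2
3 5 -8
4 -1 -3
4 4 -8
5 -1 -4
5 3 -8
6 -1 -5
6 0 -6
6 1 -7
6 2 -8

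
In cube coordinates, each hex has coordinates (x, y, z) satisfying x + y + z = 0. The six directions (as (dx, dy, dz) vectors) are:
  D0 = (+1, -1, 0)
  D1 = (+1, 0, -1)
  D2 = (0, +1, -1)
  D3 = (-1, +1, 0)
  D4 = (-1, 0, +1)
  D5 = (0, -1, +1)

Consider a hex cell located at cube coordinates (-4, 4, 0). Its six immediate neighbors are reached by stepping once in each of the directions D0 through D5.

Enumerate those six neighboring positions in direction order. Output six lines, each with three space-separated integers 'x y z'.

Center: (-4, 4, 0). Add each direction:
  D0: (-4, 4, 0) + (1, -1, 0) = (-3, 3, 0)
  D1: (-4, 4, 0) + (1, 0, -1) = (-3, 4, -1)
  D2: (-4, 4, 0) + (0, 1, -1) = (-4, 5, -1)
  D3: (-4, 4, 0) + (-1, 1, 0) = (-5, 5, 0)
  D4: (-4, 4, 0) + (-1, 0, 1) = (-5, 4, 1)
  D5: (-4, 4, 0) + (0, -1, 1) = (-4, 3, 1)

Answer: -3 3 0
-3 4 -1
-4 5 -1
-5 5 0
-5 4 1
-4 3 1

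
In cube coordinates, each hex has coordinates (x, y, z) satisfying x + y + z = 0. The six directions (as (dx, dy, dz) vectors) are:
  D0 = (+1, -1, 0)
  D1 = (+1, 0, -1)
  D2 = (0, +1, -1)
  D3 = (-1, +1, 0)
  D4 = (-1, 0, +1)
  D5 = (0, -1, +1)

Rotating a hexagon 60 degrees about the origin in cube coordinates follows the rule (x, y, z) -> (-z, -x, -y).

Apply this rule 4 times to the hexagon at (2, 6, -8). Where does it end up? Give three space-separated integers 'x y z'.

Start: (2, 6, -8)
Step 1: (2, 6, -8) -> (-(-8), -(2), -(6)) = (8, -2, -6)
Step 2: (8, -2, -6) -> (-(-6), -(8), -(-2)) = (6, -8, 2)
Step 3: (6, -8, 2) -> (-(2), -(6), -(-8)) = (-2, -6, 8)
Step 4: (-2, -6, 8) -> (-(8), -(-2), -(-6)) = (-8, 2, 6)

Answer: -8 2 6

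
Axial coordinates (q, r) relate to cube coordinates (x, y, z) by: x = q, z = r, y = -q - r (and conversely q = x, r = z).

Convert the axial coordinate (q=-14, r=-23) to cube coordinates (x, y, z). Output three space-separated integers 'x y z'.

Answer: -14 37 -23

Derivation:
x = q = -14
z = r = -23
y = -x - z = -(-14) - (-23) = 37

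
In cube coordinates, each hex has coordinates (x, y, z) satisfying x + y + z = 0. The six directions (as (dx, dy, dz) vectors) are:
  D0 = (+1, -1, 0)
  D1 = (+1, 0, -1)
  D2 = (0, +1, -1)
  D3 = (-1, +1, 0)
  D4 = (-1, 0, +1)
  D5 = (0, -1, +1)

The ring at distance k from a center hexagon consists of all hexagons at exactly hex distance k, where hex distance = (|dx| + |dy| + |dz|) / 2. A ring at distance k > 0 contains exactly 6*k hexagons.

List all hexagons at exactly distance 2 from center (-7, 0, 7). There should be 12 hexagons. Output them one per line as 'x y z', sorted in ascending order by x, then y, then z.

Walk ring at distance 2 from (-7, 0, 7):
Start at center + D4*2 = (-9, 0, 9)
  hex 0: (-9, 0, 9)
  hex 1: (-8, -1, 9)
  hex 2: (-7, -2, 9)
  hex 3: (-6, -2, 8)
  hex 4: (-5, -2, 7)
  hex 5: (-5, -1, 6)
  hex 6: (-5, 0, 5)
  hex 7: (-6, 1, 5)
  hex 8: (-7, 2, 5)
  hex 9: (-8, 2, 6)
  hex 10: (-9, 2, 7)
  hex 11: (-9, 1, 8)
Sorted: 12 hexes.

Answer: -9 0 9
-9 1 8
-9 2 7
-8 -1 9
-8 2 6
-7 -2 9
-7 2 5
-6 -2 8
-6 1 5
-5 -2 7
-5 -1 6
-5 0 5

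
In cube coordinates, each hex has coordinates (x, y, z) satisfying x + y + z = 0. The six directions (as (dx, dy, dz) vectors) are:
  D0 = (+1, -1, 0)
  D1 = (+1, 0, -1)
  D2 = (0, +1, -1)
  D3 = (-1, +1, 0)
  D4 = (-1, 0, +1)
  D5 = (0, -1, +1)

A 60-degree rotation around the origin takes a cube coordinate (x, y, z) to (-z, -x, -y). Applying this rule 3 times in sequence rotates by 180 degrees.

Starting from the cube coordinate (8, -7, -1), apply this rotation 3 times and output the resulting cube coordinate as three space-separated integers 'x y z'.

Answer: -8 7 1

Derivation:
Start: (8, -7, -1)
Step 1: (8, -7, -1) -> (-(-1), -(8), -(-7)) = (1, -8, 7)
Step 2: (1, -8, 7) -> (-(7), -(1), -(-8)) = (-7, -1, 8)
Step 3: (-7, -1, 8) -> (-(8), -(-7), -(-1)) = (-8, 7, 1)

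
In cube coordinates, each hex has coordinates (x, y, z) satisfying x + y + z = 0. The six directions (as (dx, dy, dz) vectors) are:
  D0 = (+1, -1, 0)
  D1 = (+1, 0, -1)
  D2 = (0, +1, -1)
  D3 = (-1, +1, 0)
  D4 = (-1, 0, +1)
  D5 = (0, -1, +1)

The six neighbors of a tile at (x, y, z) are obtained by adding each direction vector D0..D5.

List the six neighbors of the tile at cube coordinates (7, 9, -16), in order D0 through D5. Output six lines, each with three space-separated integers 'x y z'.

Center: (7, 9, -16). Add each direction:
  D0: (7, 9, -16) + (1, -1, 0) = (8, 8, -16)
  D1: (7, 9, -16) + (1, 0, -1) = (8, 9, -17)
  D2: (7, 9, -16) + (0, 1, -1) = (7, 10, -17)
  D3: (7, 9, -16) + (-1, 1, 0) = (6, 10, -16)
  D4: (7, 9, -16) + (-1, 0, 1) = (6, 9, -15)
  D5: (7, 9, -16) + (0, -1, 1) = (7, 8, -15)

Answer: 8 8 -16
8 9 -17
7 10 -17
6 10 -16
6 9 -15
7 8 -15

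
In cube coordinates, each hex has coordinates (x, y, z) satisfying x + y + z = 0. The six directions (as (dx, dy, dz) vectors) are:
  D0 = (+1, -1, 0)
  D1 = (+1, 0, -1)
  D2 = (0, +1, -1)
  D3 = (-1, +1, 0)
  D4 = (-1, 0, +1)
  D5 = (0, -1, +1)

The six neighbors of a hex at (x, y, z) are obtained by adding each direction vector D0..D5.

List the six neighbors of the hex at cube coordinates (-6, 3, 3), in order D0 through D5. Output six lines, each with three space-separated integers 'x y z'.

Center: (-6, 3, 3). Add each direction:
  D0: (-6, 3, 3) + (1, -1, 0) = (-5, 2, 3)
  D1: (-6, 3, 3) + (1, 0, -1) = (-5, 3, 2)
  D2: (-6, 3, 3) + (0, 1, -1) = (-6, 4, 2)
  D3: (-6, 3, 3) + (-1, 1, 0) = (-7, 4, 3)
  D4: (-6, 3, 3) + (-1, 0, 1) = (-7, 3, 4)
  D5: (-6, 3, 3) + (0, -1, 1) = (-6, 2, 4)

Answer: -5 2 3
-5 3 2
-6 4 2
-7 4 3
-7 3 4
-6 2 4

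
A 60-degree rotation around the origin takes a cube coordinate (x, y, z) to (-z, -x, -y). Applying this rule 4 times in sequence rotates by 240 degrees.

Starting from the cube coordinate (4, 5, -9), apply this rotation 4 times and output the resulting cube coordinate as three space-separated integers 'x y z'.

Start: (4, 5, -9)
Step 1: (4, 5, -9) -> (-(-9), -(4), -(5)) = (9, -4, -5)
Step 2: (9, -4, -5) -> (-(-5), -(9), -(-4)) = (5, -9, 4)
Step 3: (5, -9, 4) -> (-(4), -(5), -(-9)) = (-4, -5, 9)
Step 4: (-4, -5, 9) -> (-(9), -(-4), -(-5)) = (-9, 4, 5)

Answer: -9 4 5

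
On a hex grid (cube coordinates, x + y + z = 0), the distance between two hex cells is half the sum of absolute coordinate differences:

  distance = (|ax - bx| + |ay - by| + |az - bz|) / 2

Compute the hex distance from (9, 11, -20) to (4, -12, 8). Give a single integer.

|ax - bx| = |9 - 4| = 5
|ay - by| = |11 - (-12)| = 23
|az - bz| = |-20 - 8| = 28
distance = (5 + 23 + 28) / 2 = 56 / 2 = 28

Answer: 28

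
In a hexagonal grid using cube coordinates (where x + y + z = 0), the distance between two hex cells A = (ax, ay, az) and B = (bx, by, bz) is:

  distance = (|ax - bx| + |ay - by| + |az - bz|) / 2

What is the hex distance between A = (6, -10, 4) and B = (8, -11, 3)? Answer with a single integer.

|ax - bx| = |6 - 8| = 2
|ay - by| = |-10 - (-11)| = 1
|az - bz| = |4 - 3| = 1
distance = (2 + 1 + 1) / 2 = 4 / 2 = 2

Answer: 2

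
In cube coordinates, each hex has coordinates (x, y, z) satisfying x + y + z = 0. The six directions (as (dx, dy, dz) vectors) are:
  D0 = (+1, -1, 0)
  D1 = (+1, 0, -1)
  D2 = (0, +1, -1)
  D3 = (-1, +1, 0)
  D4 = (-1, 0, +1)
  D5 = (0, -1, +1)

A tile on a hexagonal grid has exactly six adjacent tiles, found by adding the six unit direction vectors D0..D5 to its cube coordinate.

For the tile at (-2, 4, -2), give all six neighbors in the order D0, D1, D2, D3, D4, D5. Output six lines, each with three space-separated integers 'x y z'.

Answer: -1 3 -2
-1 4 -3
-2 5 -3
-3 5 -2
-3 4 -1
-2 3 -1

Derivation:
Center: (-2, 4, -2). Add each direction:
  D0: (-2, 4, -2) + (1, -1, 0) = (-1, 3, -2)
  D1: (-2, 4, -2) + (1, 0, -1) = (-1, 4, -3)
  D2: (-2, 4, -2) + (0, 1, -1) = (-2, 5, -3)
  D3: (-2, 4, -2) + (-1, 1, 0) = (-3, 5, -2)
  D4: (-2, 4, -2) + (-1, 0, 1) = (-3, 4, -1)
  D5: (-2, 4, -2) + (0, -1, 1) = (-2, 3, -1)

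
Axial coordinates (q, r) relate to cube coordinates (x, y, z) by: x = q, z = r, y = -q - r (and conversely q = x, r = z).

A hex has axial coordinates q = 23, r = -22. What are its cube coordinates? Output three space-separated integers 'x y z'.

x = q = 23
z = r = -22
y = -x - z = -(23) - (-22) = -1

Answer: 23 -1 -22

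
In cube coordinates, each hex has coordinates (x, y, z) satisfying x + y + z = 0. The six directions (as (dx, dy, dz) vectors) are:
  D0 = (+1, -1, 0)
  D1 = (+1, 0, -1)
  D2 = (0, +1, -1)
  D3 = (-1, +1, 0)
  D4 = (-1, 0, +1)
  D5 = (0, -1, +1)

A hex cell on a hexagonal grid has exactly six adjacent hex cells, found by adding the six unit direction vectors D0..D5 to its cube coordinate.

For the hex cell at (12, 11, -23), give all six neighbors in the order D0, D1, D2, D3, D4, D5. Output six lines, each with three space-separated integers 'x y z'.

Answer: 13 10 -23
13 11 -24
12 12 -24
11 12 -23
11 11 -22
12 10 -22

Derivation:
Center: (12, 11, -23). Add each direction:
  D0: (12, 11, -23) + (1, -1, 0) = (13, 10, -23)
  D1: (12, 11, -23) + (1, 0, -1) = (13, 11, -24)
  D2: (12, 11, -23) + (0, 1, -1) = (12, 12, -24)
  D3: (12, 11, -23) + (-1, 1, 0) = (11, 12, -23)
  D4: (12, 11, -23) + (-1, 0, 1) = (11, 11, -22)
  D5: (12, 11, -23) + (0, -1, 1) = (12, 10, -22)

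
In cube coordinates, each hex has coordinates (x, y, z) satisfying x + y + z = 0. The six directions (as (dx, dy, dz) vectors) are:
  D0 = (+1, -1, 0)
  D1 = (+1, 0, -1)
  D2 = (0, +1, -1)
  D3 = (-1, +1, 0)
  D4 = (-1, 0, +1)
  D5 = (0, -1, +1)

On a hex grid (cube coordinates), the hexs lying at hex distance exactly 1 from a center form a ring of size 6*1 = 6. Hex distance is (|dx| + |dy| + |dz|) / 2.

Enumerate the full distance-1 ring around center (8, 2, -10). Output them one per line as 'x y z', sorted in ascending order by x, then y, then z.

Answer: 7 2 -9
7 3 -10
8 1 -9
8 3 -11
9 1 -10
9 2 -11

Derivation:
Walk ring at distance 1 from (8, 2, -10):
Start at center + D4*1 = (7, 2, -9)
  hex 0: (7, 2, -9)
  hex 1: (8, 1, -9)
  hex 2: (9, 1, -10)
  hex 3: (9, 2, -11)
  hex 4: (8, 3, -11)
  hex 5: (7, 3, -10)
Sorted: 6 hexes.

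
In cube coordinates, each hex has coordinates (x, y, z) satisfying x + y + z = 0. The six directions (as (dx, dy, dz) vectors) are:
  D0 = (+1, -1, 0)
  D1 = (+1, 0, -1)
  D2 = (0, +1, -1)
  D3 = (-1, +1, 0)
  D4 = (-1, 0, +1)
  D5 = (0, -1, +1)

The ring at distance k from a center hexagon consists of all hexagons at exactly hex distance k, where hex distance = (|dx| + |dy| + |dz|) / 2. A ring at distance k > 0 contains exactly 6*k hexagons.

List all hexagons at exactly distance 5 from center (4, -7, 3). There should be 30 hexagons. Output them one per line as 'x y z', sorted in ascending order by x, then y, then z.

Walk ring at distance 5 from (4, -7, 3):
Start at center + D4*5 = (-1, -7, 8)
  hex 0: (-1, -7, 8)
  hex 1: (0, -8, 8)
  hex 2: (1, -9, 8)
  hex 3: (2, -10, 8)
  hex 4: (3, -11, 8)
  hex 5: (4, -12, 8)
  hex 6: (5, -12, 7)
  hex 7: (6, -12, 6)
  hex 8: (7, -12, 5)
  hex 9: (8, -12, 4)
  hex 10: (9, -12, 3)
  hex 11: (9, -11, 2)
  hex 12: (9, -10, 1)
  hex 13: (9, -9, 0)
  hex 14: (9, -8, -1)
  hex 15: (9, -7, -2)
  hex 16: (8, -6, -2)
  hex 17: (7, -5, -2)
  hex 18: (6, -4, -2)
  hex 19: (5, -3, -2)
  hex 20: (4, -2, -2)
  hex 21: (3, -2, -1)
  hex 22: (2, -2, 0)
  hex 23: (1, -2, 1)
  hex 24: (0, -2, 2)
  hex 25: (-1, -2, 3)
  hex 26: (-1, -3, 4)
  hex 27: (-1, -4, 5)
  hex 28: (-1, -5, 6)
  hex 29: (-1, -6, 7)
Sorted: 30 hexes.

Answer: -1 -7 8
-1 -6 7
-1 -5 6
-1 -4 5
-1 -3 4
-1 -2 3
0 -8 8
0 -2 2
1 -9 8
1 -2 1
2 -10 8
2 -2 0
3 -11 8
3 -2 -1
4 -12 8
4 -2 -2
5 -12 7
5 -3 -2
6 -12 6
6 -4 -2
7 -12 5
7 -5 -2
8 -12 4
8 -6 -2
9 -12 3
9 -11 2
9 -10 1
9 -9 0
9 -8 -1
9 -7 -2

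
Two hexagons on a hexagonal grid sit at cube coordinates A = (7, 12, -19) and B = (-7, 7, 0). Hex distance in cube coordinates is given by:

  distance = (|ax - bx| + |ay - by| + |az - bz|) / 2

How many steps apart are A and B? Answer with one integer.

Answer: 19

Derivation:
|ax - bx| = |7 - (-7)| = 14
|ay - by| = |12 - 7| = 5
|az - bz| = |-19 - 0| = 19
distance = (14 + 5 + 19) / 2 = 38 / 2 = 19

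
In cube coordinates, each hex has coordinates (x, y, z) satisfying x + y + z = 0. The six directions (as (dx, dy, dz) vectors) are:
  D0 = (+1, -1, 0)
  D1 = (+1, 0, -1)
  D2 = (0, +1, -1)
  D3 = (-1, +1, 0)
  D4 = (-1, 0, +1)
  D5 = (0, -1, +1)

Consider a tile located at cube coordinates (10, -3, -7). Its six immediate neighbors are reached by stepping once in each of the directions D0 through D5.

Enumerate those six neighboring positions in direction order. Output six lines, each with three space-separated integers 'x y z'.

Center: (10, -3, -7). Add each direction:
  D0: (10, -3, -7) + (1, -1, 0) = (11, -4, -7)
  D1: (10, -3, -7) + (1, 0, -1) = (11, -3, -8)
  D2: (10, -3, -7) + (0, 1, -1) = (10, -2, -8)
  D3: (10, -3, -7) + (-1, 1, 0) = (9, -2, -7)
  D4: (10, -3, -7) + (-1, 0, 1) = (9, -3, -6)
  D5: (10, -3, -7) + (0, -1, 1) = (10, -4, -6)

Answer: 11 -4 -7
11 -3 -8
10 -2 -8
9 -2 -7
9 -3 -6
10 -4 -6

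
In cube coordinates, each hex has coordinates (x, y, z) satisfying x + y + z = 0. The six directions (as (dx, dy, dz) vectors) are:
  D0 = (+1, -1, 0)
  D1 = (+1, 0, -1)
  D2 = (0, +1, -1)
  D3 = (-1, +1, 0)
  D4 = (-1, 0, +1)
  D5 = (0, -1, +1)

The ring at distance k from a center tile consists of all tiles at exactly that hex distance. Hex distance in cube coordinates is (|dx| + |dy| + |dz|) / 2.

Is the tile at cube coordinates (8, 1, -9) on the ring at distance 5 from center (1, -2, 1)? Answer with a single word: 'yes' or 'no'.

Answer: no

Derivation:
|px - cx| = |8 - 1| = 7
|py - cy| = |1 - (-2)| = 3
|pz - cz| = |-9 - 1| = 10
distance = (7+3+10)/2 = 20/2 = 10
radius = 5; distance != radius -> no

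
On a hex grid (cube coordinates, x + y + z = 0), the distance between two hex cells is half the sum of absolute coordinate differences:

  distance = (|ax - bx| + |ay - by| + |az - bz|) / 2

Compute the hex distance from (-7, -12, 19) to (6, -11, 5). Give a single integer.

Answer: 14

Derivation:
|ax - bx| = |-7 - 6| = 13
|ay - by| = |-12 - (-11)| = 1
|az - bz| = |19 - 5| = 14
distance = (13 + 1 + 14) / 2 = 28 / 2 = 14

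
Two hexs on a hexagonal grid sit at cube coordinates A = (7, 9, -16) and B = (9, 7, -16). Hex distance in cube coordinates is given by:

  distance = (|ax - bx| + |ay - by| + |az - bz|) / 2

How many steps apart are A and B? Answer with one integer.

Answer: 2

Derivation:
|ax - bx| = |7 - 9| = 2
|ay - by| = |9 - 7| = 2
|az - bz| = |-16 - (-16)| = 0
distance = (2 + 2 + 0) / 2 = 4 / 2 = 2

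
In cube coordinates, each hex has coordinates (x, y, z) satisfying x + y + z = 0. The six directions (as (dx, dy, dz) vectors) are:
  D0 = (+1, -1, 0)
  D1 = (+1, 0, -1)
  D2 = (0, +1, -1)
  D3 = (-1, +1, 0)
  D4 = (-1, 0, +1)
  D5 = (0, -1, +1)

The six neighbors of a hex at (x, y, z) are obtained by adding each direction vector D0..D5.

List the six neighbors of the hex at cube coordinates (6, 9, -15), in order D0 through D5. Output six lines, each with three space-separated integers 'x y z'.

Answer: 7 8 -15
7 9 -16
6 10 -16
5 10 -15
5 9 -14
6 8 -14

Derivation:
Center: (6, 9, -15). Add each direction:
  D0: (6, 9, -15) + (1, -1, 0) = (7, 8, -15)
  D1: (6, 9, -15) + (1, 0, -1) = (7, 9, -16)
  D2: (6, 9, -15) + (0, 1, -1) = (6, 10, -16)
  D3: (6, 9, -15) + (-1, 1, 0) = (5, 10, -15)
  D4: (6, 9, -15) + (-1, 0, 1) = (5, 9, -14)
  D5: (6, 9, -15) + (0, -1, 1) = (6, 8, -14)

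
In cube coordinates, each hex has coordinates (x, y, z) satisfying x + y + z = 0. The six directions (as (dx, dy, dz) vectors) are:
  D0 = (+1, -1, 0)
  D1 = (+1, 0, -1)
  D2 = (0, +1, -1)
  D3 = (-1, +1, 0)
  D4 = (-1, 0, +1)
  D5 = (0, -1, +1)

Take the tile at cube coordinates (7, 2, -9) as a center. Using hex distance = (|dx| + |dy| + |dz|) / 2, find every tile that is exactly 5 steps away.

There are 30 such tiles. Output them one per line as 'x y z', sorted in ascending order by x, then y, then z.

Answer: 2 2 -4
2 3 -5
2 4 -6
2 5 -7
2 6 -8
2 7 -9
3 1 -4
3 7 -10
4 0 -4
4 7 -11
5 -1 -4
5 7 -12
6 -2 -4
6 7 -13
7 -3 -4
7 7 -14
8 -3 -5
8 6 -14
9 -3 -6
9 5 -14
10 -3 -7
10 4 -14
11 -3 -8
11 3 -14
12 -3 -9
12 -2 -10
12 -1 -11
12 0 -12
12 1 -13
12 2 -14

Derivation:
Walk ring at distance 5 from (7, 2, -9):
Start at center + D4*5 = (2, 2, -4)
  hex 0: (2, 2, -4)
  hex 1: (3, 1, -4)
  hex 2: (4, 0, -4)
  hex 3: (5, -1, -4)
  hex 4: (6, -2, -4)
  hex 5: (7, -3, -4)
  hex 6: (8, -3, -5)
  hex 7: (9, -3, -6)
  hex 8: (10, -3, -7)
  hex 9: (11, -3, -8)
  hex 10: (12, -3, -9)
  hex 11: (12, -2, -10)
  hex 12: (12, -1, -11)
  hex 13: (12, 0, -12)
  hex 14: (12, 1, -13)
  hex 15: (12, 2, -14)
  hex 16: (11, 3, -14)
  hex 17: (10, 4, -14)
  hex 18: (9, 5, -14)
  hex 19: (8, 6, -14)
  hex 20: (7, 7, -14)
  hex 21: (6, 7, -13)
  hex 22: (5, 7, -12)
  hex 23: (4, 7, -11)
  hex 24: (3, 7, -10)
  hex 25: (2, 7, -9)
  hex 26: (2, 6, -8)
  hex 27: (2, 5, -7)
  hex 28: (2, 4, -6)
  hex 29: (2, 3, -5)
Sorted: 30 hexes.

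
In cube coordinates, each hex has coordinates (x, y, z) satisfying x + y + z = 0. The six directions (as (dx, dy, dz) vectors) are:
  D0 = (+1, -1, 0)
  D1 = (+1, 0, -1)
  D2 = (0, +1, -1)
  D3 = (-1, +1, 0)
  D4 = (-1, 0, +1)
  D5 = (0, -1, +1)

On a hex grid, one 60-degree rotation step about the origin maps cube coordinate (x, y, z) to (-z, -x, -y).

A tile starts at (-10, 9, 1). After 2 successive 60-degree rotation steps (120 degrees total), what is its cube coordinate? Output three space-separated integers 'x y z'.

Start: (-10, 9, 1)
Step 1: (-10, 9, 1) -> (-(1), -(-10), -(9)) = (-1, 10, -9)
Step 2: (-1, 10, -9) -> (-(-9), -(-1), -(10)) = (9, 1, -10)

Answer: 9 1 -10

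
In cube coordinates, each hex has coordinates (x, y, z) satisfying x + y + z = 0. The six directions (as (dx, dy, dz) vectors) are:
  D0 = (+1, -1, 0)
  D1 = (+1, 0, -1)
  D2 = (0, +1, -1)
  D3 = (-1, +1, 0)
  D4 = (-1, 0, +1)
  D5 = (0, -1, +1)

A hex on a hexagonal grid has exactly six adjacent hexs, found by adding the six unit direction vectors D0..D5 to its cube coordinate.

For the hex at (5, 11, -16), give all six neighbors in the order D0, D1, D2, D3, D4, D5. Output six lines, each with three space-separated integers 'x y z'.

Answer: 6 10 -16
6 11 -17
5 12 -17
4 12 -16
4 11 -15
5 10 -15

Derivation:
Center: (5, 11, -16). Add each direction:
  D0: (5, 11, -16) + (1, -1, 0) = (6, 10, -16)
  D1: (5, 11, -16) + (1, 0, -1) = (6, 11, -17)
  D2: (5, 11, -16) + (0, 1, -1) = (5, 12, -17)
  D3: (5, 11, -16) + (-1, 1, 0) = (4, 12, -16)
  D4: (5, 11, -16) + (-1, 0, 1) = (4, 11, -15)
  D5: (5, 11, -16) + (0, -1, 1) = (5, 10, -15)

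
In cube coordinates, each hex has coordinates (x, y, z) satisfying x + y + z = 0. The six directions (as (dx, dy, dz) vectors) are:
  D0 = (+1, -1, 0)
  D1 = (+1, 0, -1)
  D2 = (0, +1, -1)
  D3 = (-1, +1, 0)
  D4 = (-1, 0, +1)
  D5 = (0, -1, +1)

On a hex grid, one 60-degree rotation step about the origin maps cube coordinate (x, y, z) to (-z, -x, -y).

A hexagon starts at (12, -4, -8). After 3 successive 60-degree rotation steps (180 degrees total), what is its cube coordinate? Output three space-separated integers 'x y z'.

Start: (12, -4, -8)
Step 1: (12, -4, -8) -> (-(-8), -(12), -(-4)) = (8, -12, 4)
Step 2: (8, -12, 4) -> (-(4), -(8), -(-12)) = (-4, -8, 12)
Step 3: (-4, -8, 12) -> (-(12), -(-4), -(-8)) = (-12, 4, 8)

Answer: -12 4 8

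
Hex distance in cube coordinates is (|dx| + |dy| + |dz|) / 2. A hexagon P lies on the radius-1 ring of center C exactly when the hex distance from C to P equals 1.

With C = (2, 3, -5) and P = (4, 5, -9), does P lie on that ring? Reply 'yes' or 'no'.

|px - cx| = |4 - 2| = 2
|py - cy| = |5 - 3| = 2
|pz - cz| = |-9 - (-5)| = 4
distance = (2+2+4)/2 = 8/2 = 4
radius = 1; distance != radius -> no

Answer: no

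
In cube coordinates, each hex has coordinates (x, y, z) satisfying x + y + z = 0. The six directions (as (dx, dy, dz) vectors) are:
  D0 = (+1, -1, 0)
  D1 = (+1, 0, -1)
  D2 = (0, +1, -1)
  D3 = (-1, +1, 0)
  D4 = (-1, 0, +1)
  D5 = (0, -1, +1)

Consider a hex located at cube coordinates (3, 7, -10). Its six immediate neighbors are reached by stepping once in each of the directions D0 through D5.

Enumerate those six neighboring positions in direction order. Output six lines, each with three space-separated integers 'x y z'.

Answer: 4 6 -10
4 7 -11
3 8 -11
2 8 -10
2 7 -9
3 6 -9

Derivation:
Center: (3, 7, -10). Add each direction:
  D0: (3, 7, -10) + (1, -1, 0) = (4, 6, -10)
  D1: (3, 7, -10) + (1, 0, -1) = (4, 7, -11)
  D2: (3, 7, -10) + (0, 1, -1) = (3, 8, -11)
  D3: (3, 7, -10) + (-1, 1, 0) = (2, 8, -10)
  D4: (3, 7, -10) + (-1, 0, 1) = (2, 7, -9)
  D5: (3, 7, -10) + (0, -1, 1) = (3, 6, -9)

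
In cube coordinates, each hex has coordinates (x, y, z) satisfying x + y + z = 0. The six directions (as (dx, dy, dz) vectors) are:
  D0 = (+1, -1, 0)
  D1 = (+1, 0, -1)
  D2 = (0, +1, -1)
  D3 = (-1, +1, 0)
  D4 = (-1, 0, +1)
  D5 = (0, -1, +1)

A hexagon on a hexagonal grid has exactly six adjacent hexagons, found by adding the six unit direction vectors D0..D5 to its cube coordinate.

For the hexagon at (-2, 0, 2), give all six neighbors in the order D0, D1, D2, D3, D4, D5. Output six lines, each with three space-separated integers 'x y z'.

Answer: -1 -1 2
-1 0 1
-2 1 1
-3 1 2
-3 0 3
-2 -1 3

Derivation:
Center: (-2, 0, 2). Add each direction:
  D0: (-2, 0, 2) + (1, -1, 0) = (-1, -1, 2)
  D1: (-2, 0, 2) + (1, 0, -1) = (-1, 0, 1)
  D2: (-2, 0, 2) + (0, 1, -1) = (-2, 1, 1)
  D3: (-2, 0, 2) + (-1, 1, 0) = (-3, 1, 2)
  D4: (-2, 0, 2) + (-1, 0, 1) = (-3, 0, 3)
  D5: (-2, 0, 2) + (0, -1, 1) = (-2, -1, 3)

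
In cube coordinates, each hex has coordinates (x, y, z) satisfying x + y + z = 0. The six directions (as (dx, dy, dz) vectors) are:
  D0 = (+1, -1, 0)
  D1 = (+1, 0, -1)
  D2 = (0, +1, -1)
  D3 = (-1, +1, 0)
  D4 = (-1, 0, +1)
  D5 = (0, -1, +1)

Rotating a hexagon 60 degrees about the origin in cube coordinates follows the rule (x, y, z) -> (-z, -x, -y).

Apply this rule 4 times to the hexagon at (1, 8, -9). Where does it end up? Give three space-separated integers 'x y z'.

Answer: -9 1 8

Derivation:
Start: (1, 8, -9)
Step 1: (1, 8, -9) -> (-(-9), -(1), -(8)) = (9, -1, -8)
Step 2: (9, -1, -8) -> (-(-8), -(9), -(-1)) = (8, -9, 1)
Step 3: (8, -9, 1) -> (-(1), -(8), -(-9)) = (-1, -8, 9)
Step 4: (-1, -8, 9) -> (-(9), -(-1), -(-8)) = (-9, 1, 8)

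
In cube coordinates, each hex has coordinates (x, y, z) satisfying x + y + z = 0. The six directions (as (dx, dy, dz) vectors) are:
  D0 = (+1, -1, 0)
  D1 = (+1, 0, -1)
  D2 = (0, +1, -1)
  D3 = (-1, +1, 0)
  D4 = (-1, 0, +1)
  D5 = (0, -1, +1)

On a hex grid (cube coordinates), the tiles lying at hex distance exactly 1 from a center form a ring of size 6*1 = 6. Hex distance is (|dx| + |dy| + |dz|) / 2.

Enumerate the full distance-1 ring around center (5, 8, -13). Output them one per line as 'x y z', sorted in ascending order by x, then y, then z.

Walk ring at distance 1 from (5, 8, -13):
Start at center + D4*1 = (4, 8, -12)
  hex 0: (4, 8, -12)
  hex 1: (5, 7, -12)
  hex 2: (6, 7, -13)
  hex 3: (6, 8, -14)
  hex 4: (5, 9, -14)
  hex 5: (4, 9, -13)
Sorted: 6 hexes.

Answer: 4 8 -12
4 9 -13
5 7 -12
5 9 -14
6 7 -13
6 8 -14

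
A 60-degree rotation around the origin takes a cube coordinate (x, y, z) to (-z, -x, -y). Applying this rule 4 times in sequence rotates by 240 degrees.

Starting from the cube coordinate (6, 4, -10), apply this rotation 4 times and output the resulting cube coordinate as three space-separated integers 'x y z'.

Answer: -10 6 4

Derivation:
Start: (6, 4, -10)
Step 1: (6, 4, -10) -> (-(-10), -(6), -(4)) = (10, -6, -4)
Step 2: (10, -6, -4) -> (-(-4), -(10), -(-6)) = (4, -10, 6)
Step 3: (4, -10, 6) -> (-(6), -(4), -(-10)) = (-6, -4, 10)
Step 4: (-6, -4, 10) -> (-(10), -(-6), -(-4)) = (-10, 6, 4)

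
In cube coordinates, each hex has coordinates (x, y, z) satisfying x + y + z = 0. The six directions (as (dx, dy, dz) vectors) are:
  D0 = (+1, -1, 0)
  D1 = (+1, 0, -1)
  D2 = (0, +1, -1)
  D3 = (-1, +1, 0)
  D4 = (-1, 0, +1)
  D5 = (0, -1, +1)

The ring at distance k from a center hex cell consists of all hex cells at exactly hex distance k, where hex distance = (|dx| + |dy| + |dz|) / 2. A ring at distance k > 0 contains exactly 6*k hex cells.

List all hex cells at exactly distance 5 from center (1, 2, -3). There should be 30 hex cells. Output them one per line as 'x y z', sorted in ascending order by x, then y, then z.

Walk ring at distance 5 from (1, 2, -3):
Start at center + D4*5 = (-4, 2, 2)
  hex 0: (-4, 2, 2)
  hex 1: (-3, 1, 2)
  hex 2: (-2, 0, 2)
  hex 3: (-1, -1, 2)
  hex 4: (0, -2, 2)
  hex 5: (1, -3, 2)
  hex 6: (2, -3, 1)
  hex 7: (3, -3, 0)
  hex 8: (4, -3, -1)
  hex 9: (5, -3, -2)
  hex 10: (6, -3, -3)
  hex 11: (6, -2, -4)
  hex 12: (6, -1, -5)
  hex 13: (6, 0, -6)
  hex 14: (6, 1, -7)
  hex 15: (6, 2, -8)
  hex 16: (5, 3, -8)
  hex 17: (4, 4, -8)
  hex 18: (3, 5, -8)
  hex 19: (2, 6, -8)
  hex 20: (1, 7, -8)
  hex 21: (0, 7, -7)
  hex 22: (-1, 7, -6)
  hex 23: (-2, 7, -5)
  hex 24: (-3, 7, -4)
  hex 25: (-4, 7, -3)
  hex 26: (-4, 6, -2)
  hex 27: (-4, 5, -1)
  hex 28: (-4, 4, 0)
  hex 29: (-4, 3, 1)
Sorted: 30 hexes.

Answer: -4 2 2
-4 3 1
-4 4 0
-4 5 -1
-4 6 -2
-4 7 -3
-3 1 2
-3 7 -4
-2 0 2
-2 7 -5
-1 -1 2
-1 7 -6
0 -2 2
0 7 -7
1 -3 2
1 7 -8
2 -3 1
2 6 -8
3 -3 0
3 5 -8
4 -3 -1
4 4 -8
5 -3 -2
5 3 -8
6 -3 -3
6 -2 -4
6 -1 -5
6 0 -6
6 1 -7
6 2 -8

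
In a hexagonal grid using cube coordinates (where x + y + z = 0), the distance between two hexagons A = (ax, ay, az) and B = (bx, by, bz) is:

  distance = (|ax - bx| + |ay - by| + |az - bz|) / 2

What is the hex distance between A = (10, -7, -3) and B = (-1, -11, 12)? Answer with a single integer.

Answer: 15

Derivation:
|ax - bx| = |10 - (-1)| = 11
|ay - by| = |-7 - (-11)| = 4
|az - bz| = |-3 - 12| = 15
distance = (11 + 4 + 15) / 2 = 30 / 2 = 15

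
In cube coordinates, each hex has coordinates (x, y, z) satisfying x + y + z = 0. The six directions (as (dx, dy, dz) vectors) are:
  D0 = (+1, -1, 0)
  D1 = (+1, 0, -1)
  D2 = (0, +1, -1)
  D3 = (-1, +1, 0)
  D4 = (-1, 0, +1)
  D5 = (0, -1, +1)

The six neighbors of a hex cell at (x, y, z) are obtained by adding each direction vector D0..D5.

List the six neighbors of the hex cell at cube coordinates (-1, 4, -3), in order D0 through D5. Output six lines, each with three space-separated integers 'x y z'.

Answer: 0 3 -3
0 4 -4
-1 5 -4
-2 5 -3
-2 4 -2
-1 3 -2

Derivation:
Center: (-1, 4, -3). Add each direction:
  D0: (-1, 4, -3) + (1, -1, 0) = (0, 3, -3)
  D1: (-1, 4, -3) + (1, 0, -1) = (0, 4, -4)
  D2: (-1, 4, -3) + (0, 1, -1) = (-1, 5, -4)
  D3: (-1, 4, -3) + (-1, 1, 0) = (-2, 5, -3)
  D4: (-1, 4, -3) + (-1, 0, 1) = (-2, 4, -2)
  D5: (-1, 4, -3) + (0, -1, 1) = (-1, 3, -2)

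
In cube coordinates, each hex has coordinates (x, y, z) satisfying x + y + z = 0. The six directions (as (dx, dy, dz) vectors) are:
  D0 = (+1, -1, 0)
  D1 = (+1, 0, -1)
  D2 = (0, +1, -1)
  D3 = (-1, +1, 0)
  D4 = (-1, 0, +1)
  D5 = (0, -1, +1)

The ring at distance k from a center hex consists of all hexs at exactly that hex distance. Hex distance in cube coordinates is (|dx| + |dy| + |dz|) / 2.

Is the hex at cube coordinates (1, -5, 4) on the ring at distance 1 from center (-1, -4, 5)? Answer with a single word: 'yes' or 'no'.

|px - cx| = |1 - (-1)| = 2
|py - cy| = |-5 - (-4)| = 1
|pz - cz| = |4 - 5| = 1
distance = (2+1+1)/2 = 4/2 = 2
radius = 1; distance != radius -> no

Answer: no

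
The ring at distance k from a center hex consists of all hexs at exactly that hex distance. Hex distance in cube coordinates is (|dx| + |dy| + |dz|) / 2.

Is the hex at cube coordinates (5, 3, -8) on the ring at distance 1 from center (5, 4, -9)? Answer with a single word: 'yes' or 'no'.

|px - cx| = |5 - 5| = 0
|py - cy| = |3 - 4| = 1
|pz - cz| = |-8 - (-9)| = 1
distance = (0+1+1)/2 = 2/2 = 1
radius = 1; distance == radius -> yes

Answer: yes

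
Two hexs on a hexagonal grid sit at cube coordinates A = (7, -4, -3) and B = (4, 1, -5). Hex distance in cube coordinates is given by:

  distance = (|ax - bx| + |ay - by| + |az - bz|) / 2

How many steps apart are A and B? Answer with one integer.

|ax - bx| = |7 - 4| = 3
|ay - by| = |-4 - 1| = 5
|az - bz| = |-3 - (-5)| = 2
distance = (3 + 5 + 2) / 2 = 10 / 2 = 5

Answer: 5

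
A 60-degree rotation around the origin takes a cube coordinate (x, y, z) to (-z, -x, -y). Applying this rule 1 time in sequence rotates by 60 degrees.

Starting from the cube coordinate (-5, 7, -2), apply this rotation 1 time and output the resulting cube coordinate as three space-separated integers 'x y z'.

Answer: 2 5 -7

Derivation:
Start: (-5, 7, -2)
Step 1: (-5, 7, -2) -> (-(-2), -(-5), -(7)) = (2, 5, -7)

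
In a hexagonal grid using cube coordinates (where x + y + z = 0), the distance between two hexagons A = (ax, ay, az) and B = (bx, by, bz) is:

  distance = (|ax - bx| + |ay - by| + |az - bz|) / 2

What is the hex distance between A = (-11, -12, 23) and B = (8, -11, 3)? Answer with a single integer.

Answer: 20

Derivation:
|ax - bx| = |-11 - 8| = 19
|ay - by| = |-12 - (-11)| = 1
|az - bz| = |23 - 3| = 20
distance = (19 + 1 + 20) / 2 = 40 / 2 = 20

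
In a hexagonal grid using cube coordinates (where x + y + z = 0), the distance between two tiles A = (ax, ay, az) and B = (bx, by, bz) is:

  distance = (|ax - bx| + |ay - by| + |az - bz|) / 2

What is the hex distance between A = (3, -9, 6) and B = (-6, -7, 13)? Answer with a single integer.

|ax - bx| = |3 - (-6)| = 9
|ay - by| = |-9 - (-7)| = 2
|az - bz| = |6 - 13| = 7
distance = (9 + 2 + 7) / 2 = 18 / 2 = 9

Answer: 9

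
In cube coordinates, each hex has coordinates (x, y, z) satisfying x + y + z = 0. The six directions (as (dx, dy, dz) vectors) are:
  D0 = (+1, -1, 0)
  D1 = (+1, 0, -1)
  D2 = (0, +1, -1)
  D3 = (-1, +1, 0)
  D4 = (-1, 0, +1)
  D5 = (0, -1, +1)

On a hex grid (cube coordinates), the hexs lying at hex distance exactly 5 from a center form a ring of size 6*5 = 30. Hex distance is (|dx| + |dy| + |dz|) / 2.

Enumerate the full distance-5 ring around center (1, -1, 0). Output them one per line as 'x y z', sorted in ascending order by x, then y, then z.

Answer: -4 -1 5
-4 0 4
-4 1 3
-4 2 2
-4 3 1
-4 4 0
-3 -2 5
-3 4 -1
-2 -3 5
-2 4 -2
-1 -4 5
-1 4 -3
0 -5 5
0 4 -4
1 -6 5
1 4 -5
2 -6 4
2 3 -5
3 -6 3
3 2 -5
4 -6 2
4 1 -5
5 -6 1
5 0 -5
6 -6 0
6 -5 -1
6 -4 -2
6 -3 -3
6 -2 -4
6 -1 -5

Derivation:
Walk ring at distance 5 from (1, -1, 0):
Start at center + D4*5 = (-4, -1, 5)
  hex 0: (-4, -1, 5)
  hex 1: (-3, -2, 5)
  hex 2: (-2, -3, 5)
  hex 3: (-1, -4, 5)
  hex 4: (0, -5, 5)
  hex 5: (1, -6, 5)
  hex 6: (2, -6, 4)
  hex 7: (3, -6, 3)
  hex 8: (4, -6, 2)
  hex 9: (5, -6, 1)
  hex 10: (6, -6, 0)
  hex 11: (6, -5, -1)
  hex 12: (6, -4, -2)
  hex 13: (6, -3, -3)
  hex 14: (6, -2, -4)
  hex 15: (6, -1, -5)
  hex 16: (5, 0, -5)
  hex 17: (4, 1, -5)
  hex 18: (3, 2, -5)
  hex 19: (2, 3, -5)
  hex 20: (1, 4, -5)
  hex 21: (0, 4, -4)
  hex 22: (-1, 4, -3)
  hex 23: (-2, 4, -2)
  hex 24: (-3, 4, -1)
  hex 25: (-4, 4, 0)
  hex 26: (-4, 3, 1)
  hex 27: (-4, 2, 2)
  hex 28: (-4, 1, 3)
  hex 29: (-4, 0, 4)
Sorted: 30 hexes.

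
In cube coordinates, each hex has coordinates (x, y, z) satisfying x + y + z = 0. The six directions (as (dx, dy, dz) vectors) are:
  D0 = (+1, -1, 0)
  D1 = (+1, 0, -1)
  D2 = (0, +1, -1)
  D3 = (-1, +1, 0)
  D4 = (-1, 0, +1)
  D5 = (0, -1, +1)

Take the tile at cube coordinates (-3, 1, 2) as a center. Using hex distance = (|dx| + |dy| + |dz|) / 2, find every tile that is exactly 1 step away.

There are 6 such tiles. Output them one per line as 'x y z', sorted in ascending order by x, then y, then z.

Answer: -4 1 3
-4 2 2
-3 0 3
-3 2 1
-2 0 2
-2 1 1

Derivation:
Walk ring at distance 1 from (-3, 1, 2):
Start at center + D4*1 = (-4, 1, 3)
  hex 0: (-4, 1, 3)
  hex 1: (-3, 0, 3)
  hex 2: (-2, 0, 2)
  hex 3: (-2, 1, 1)
  hex 4: (-3, 2, 1)
  hex 5: (-4, 2, 2)
Sorted: 6 hexes.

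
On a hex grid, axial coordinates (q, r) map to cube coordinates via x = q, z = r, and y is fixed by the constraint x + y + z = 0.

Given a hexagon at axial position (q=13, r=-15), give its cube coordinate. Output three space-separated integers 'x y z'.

x = q = 13
z = r = -15
y = -x - z = -(13) - (-15) = 2

Answer: 13 2 -15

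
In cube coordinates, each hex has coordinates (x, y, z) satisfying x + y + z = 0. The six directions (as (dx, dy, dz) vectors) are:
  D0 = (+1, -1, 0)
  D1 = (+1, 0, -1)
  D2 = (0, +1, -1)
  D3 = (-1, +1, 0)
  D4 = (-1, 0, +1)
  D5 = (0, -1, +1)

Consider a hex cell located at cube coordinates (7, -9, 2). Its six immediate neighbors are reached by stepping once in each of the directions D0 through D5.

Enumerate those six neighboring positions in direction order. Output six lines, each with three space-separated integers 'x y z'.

Answer: 8 -10 2
8 -9 1
7 -8 1
6 -8 2
6 -9 3
7 -10 3

Derivation:
Center: (7, -9, 2). Add each direction:
  D0: (7, -9, 2) + (1, -1, 0) = (8, -10, 2)
  D1: (7, -9, 2) + (1, 0, -1) = (8, -9, 1)
  D2: (7, -9, 2) + (0, 1, -1) = (7, -8, 1)
  D3: (7, -9, 2) + (-1, 1, 0) = (6, -8, 2)
  D4: (7, -9, 2) + (-1, 0, 1) = (6, -9, 3)
  D5: (7, -9, 2) + (0, -1, 1) = (7, -10, 3)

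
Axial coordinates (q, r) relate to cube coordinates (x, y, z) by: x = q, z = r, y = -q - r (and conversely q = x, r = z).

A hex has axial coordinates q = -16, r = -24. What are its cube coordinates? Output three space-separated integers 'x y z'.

Answer: -16 40 -24

Derivation:
x = q = -16
z = r = -24
y = -x - z = -(-16) - (-24) = 40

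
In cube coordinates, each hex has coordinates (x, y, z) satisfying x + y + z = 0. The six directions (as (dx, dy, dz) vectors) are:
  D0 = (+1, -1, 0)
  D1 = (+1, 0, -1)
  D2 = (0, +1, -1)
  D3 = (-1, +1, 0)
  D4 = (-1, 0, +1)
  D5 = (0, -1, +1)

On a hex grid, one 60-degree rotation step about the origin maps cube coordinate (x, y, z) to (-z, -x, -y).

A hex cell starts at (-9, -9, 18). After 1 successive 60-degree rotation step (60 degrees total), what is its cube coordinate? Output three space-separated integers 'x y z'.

Start: (-9, -9, 18)
Step 1: (-9, -9, 18) -> (-(18), -(-9), -(-9)) = (-18, 9, 9)

Answer: -18 9 9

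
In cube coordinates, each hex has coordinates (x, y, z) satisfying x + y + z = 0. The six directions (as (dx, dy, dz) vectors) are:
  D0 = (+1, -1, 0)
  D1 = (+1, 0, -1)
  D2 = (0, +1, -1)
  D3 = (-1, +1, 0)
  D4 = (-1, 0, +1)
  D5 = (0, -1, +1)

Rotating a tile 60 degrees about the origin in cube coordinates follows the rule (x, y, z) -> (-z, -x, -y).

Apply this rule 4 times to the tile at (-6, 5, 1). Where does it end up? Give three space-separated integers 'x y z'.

Start: (-6, 5, 1)
Step 1: (-6, 5, 1) -> (-(1), -(-6), -(5)) = (-1, 6, -5)
Step 2: (-1, 6, -5) -> (-(-5), -(-1), -(6)) = (5, 1, -6)
Step 3: (5, 1, -6) -> (-(-6), -(5), -(1)) = (6, -5, -1)
Step 4: (6, -5, -1) -> (-(-1), -(6), -(-5)) = (1, -6, 5)

Answer: 1 -6 5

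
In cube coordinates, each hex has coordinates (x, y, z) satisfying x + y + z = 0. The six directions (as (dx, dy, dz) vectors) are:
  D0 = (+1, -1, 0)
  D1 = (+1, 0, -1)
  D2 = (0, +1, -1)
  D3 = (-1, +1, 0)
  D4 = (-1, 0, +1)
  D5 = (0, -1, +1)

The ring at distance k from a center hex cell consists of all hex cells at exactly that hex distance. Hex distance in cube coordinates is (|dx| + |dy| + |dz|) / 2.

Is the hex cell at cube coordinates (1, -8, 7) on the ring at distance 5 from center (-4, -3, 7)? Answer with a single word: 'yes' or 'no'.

|px - cx| = |1 - (-4)| = 5
|py - cy| = |-8 - (-3)| = 5
|pz - cz| = |7 - 7| = 0
distance = (5+5+0)/2 = 10/2 = 5
radius = 5; distance == radius -> yes

Answer: yes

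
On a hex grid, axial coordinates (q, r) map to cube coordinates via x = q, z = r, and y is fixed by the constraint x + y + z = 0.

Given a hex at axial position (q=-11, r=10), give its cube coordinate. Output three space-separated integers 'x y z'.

Answer: -11 1 10

Derivation:
x = q = -11
z = r = 10
y = -x - z = -(-11) - (10) = 1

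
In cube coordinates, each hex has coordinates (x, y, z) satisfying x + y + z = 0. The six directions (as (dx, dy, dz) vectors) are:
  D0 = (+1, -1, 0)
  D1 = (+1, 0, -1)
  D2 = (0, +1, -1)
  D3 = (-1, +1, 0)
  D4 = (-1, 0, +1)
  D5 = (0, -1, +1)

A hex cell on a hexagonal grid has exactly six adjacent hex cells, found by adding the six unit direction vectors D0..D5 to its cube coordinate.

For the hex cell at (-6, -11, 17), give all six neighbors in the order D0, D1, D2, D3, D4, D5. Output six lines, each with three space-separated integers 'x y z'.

Center: (-6, -11, 17). Add each direction:
  D0: (-6, -11, 17) + (1, -1, 0) = (-5, -12, 17)
  D1: (-6, -11, 17) + (1, 0, -1) = (-5, -11, 16)
  D2: (-6, -11, 17) + (0, 1, -1) = (-6, -10, 16)
  D3: (-6, -11, 17) + (-1, 1, 0) = (-7, -10, 17)
  D4: (-6, -11, 17) + (-1, 0, 1) = (-7, -11, 18)
  D5: (-6, -11, 17) + (0, -1, 1) = (-6, -12, 18)

Answer: -5 -12 17
-5 -11 16
-6 -10 16
-7 -10 17
-7 -11 18
-6 -12 18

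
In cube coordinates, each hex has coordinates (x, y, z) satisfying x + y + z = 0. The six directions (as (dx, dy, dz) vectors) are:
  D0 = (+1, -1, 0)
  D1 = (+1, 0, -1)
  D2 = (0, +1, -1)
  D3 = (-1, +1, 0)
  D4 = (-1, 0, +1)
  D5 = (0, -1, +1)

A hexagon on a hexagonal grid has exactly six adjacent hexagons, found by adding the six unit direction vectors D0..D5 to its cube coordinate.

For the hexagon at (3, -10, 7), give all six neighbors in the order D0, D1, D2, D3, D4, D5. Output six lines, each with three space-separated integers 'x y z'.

Center: (3, -10, 7). Add each direction:
  D0: (3, -10, 7) + (1, -1, 0) = (4, -11, 7)
  D1: (3, -10, 7) + (1, 0, -1) = (4, -10, 6)
  D2: (3, -10, 7) + (0, 1, -1) = (3, -9, 6)
  D3: (3, -10, 7) + (-1, 1, 0) = (2, -9, 7)
  D4: (3, -10, 7) + (-1, 0, 1) = (2, -10, 8)
  D5: (3, -10, 7) + (0, -1, 1) = (3, -11, 8)

Answer: 4 -11 7
4 -10 6
3 -9 6
2 -9 7
2 -10 8
3 -11 8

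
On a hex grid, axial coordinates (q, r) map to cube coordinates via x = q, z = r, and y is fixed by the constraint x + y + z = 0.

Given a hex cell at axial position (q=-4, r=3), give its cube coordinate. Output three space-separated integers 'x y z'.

x = q = -4
z = r = 3
y = -x - z = -(-4) - (3) = 1

Answer: -4 1 3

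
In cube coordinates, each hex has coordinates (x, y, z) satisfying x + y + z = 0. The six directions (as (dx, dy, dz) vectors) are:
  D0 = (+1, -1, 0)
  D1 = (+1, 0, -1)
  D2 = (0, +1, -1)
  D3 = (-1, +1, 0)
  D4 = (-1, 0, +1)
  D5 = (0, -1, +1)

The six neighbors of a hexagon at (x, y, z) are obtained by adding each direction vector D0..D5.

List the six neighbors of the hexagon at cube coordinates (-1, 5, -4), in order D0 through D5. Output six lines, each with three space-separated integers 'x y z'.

Center: (-1, 5, -4). Add each direction:
  D0: (-1, 5, -4) + (1, -1, 0) = (0, 4, -4)
  D1: (-1, 5, -4) + (1, 0, -1) = (0, 5, -5)
  D2: (-1, 5, -4) + (0, 1, -1) = (-1, 6, -5)
  D3: (-1, 5, -4) + (-1, 1, 0) = (-2, 6, -4)
  D4: (-1, 5, -4) + (-1, 0, 1) = (-2, 5, -3)
  D5: (-1, 5, -4) + (0, -1, 1) = (-1, 4, -3)

Answer: 0 4 -4
0 5 -5
-1 6 -5
-2 6 -4
-2 5 -3
-1 4 -3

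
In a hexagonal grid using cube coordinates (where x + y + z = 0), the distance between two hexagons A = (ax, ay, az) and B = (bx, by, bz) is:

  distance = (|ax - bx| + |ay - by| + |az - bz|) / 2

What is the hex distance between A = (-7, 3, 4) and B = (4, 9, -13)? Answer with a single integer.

|ax - bx| = |-7 - 4| = 11
|ay - by| = |3 - 9| = 6
|az - bz| = |4 - (-13)| = 17
distance = (11 + 6 + 17) / 2 = 34 / 2 = 17

Answer: 17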